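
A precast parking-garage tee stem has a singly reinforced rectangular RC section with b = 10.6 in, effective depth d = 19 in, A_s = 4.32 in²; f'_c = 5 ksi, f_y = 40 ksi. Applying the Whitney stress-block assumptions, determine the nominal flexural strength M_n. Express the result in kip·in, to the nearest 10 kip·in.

T = A_s f_y = 4.32 × 40 = 172.8 kips.
a = T/(0.85 f'_c b) = 172.8/(0.85 × 5 × 10.6) = 3.836 in.
M_n = T(d − a/2) = 172.8 × (19 − 1.918) = 2951.8 kip·in.

M_n ≈ 2950 kip·in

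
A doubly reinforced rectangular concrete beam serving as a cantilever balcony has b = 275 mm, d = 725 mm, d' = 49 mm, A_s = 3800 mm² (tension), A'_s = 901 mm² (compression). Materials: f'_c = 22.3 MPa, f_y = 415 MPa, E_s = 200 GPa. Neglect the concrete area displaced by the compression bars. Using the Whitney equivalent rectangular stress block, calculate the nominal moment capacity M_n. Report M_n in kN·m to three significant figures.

Assume both tension and compression steel yield.
Net tension couple steel: A_s − A'_s = 2899 mm².
a = (A_s − A'_s) f_y / (0.85 f'_c b) = 1203085/(0.85 × 22.3 × 275) = 230.80 mm.
c = a/β₁ = 230.80/0.85 = 271.53 mm; ε'_s = 0.003(c − d')/c = 0.0025 ≥ f_y/E_s = 0.0021, so compression steel does yield.
M_n = (A_s − A'_s) f_y (d − a/2) + A'_s f_y (d − d') = [1203085 × (725 − 115.4) + 373915 × (725 − 49)] × 10⁻⁶ = 733.40 + 252.77 = 986.17 kN·m.

M_n ≈ 986 kN·m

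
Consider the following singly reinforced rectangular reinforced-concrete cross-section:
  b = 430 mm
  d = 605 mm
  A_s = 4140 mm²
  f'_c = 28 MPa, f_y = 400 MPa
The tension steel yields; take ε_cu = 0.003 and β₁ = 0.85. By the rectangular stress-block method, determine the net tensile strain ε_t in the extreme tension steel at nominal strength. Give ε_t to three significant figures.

a = A_s f_y/(0.85 f'_c b) = 161.81 mm.
β₁ = 0.85, so c = a/β₁ = 161.81/0.85 = 190.36 mm.
From the linear strain diagram with ε_cu = 0.003: ε_t = 0.003 (d − c)/c = 0.003 × (605 − 190.36)/190.36 = 0.00653.
Since ε_t ≥ 0.005, the section is tension-controlled.

ε_t ≈ 0.00653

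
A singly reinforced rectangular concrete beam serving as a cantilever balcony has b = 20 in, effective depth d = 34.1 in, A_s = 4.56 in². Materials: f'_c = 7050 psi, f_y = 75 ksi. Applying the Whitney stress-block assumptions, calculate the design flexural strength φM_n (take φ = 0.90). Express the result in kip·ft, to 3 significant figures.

T = A_s f_y = 4.56 × 75 = 342 kips.
a = T/(0.85 f'_c b) = 342/(0.85 × 7.05 × 20) = 2.854 in.
M_n = T(d − a/2) = 342 × (34.1 − 1.427) = 11174.2 kip·in = 11174.2/12 = 931.18 kip·ft.
φM_n = 0.90 × 931.18 = 838.06 kip·ft.

φM_n ≈ 838 kip·ft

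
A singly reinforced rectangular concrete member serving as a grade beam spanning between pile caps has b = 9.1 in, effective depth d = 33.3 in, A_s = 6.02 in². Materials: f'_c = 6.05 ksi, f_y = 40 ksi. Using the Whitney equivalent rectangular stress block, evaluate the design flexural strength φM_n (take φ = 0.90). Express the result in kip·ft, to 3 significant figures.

T = A_s f_y = 6.02 × 40 = 240.8 kips.
a = T/(0.85 f'_c b) = 240.8/(0.85 × 6.05 × 9.1) = 5.146 in.
M_n = T(d − a/2) = 240.8 × (33.3 − 2.573) = 7399.1 kip·in = 7399.1/12 = 616.59 kip·ft.
φM_n = 0.90 × 616.59 = 554.93 kip·ft.

φM_n ≈ 555 kip·ft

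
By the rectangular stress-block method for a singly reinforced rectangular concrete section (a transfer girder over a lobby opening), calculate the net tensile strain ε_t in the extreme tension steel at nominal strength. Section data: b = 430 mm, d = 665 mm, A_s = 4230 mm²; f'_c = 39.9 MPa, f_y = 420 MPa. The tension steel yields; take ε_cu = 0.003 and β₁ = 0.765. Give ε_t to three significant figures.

a = A_s f_y/(0.85 f'_c b) = 121.82 mm.
β₁ = 0.765, so c = a/β₁ = 121.82/0.765 = 159.24 mm.
From the linear strain diagram with ε_cu = 0.003: ε_t = 0.003 (d − c)/c = 0.003 × (665 − 159.24)/159.24 = 0.00953.
Since ε_t ≥ 0.005, the section is tension-controlled.

ε_t ≈ 0.00953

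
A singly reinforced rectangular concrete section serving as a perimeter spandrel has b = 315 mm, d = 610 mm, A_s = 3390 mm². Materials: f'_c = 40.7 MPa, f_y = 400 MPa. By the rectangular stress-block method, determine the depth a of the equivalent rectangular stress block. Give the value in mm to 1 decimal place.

a ≈ 124.4 mm

T = A_s f_y = 3390 × 400 = 1356000 N = 1356 kN.
Setting C = 0.85 f'_c a b equal to T: a = 1356000/(0.85 × 40.7 × 315) = 124.4 mm.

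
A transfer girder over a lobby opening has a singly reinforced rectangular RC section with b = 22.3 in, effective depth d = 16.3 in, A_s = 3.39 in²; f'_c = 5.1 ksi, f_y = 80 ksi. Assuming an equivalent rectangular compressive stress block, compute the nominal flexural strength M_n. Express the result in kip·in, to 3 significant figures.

M_n ≈ 4040 kip·in

T = A_s f_y = 3.39 × 80 = 271.2 kips.
a = T/(0.85 f'_c b) = 271.2/(0.85 × 5.1 × 22.3) = 2.805 in.
M_n = T(d − a/2) = 271.2 × (16.3 − 1.4025) = 4040.2 kip·in.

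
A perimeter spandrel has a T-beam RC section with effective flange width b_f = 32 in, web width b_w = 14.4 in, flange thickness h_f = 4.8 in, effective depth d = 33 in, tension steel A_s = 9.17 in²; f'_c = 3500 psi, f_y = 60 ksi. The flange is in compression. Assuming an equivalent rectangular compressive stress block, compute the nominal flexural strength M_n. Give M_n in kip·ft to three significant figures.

M_n ≈ 1380 kip·ft

Tension: T = A_s f_y = 9.17 × 60 = 550.2 kips.
Try a within the flange: a = T/(0.85 f'_c b_f) = 550.2/(0.85 × 3.5 × 32) = 5.779 in.
a = 5.779 > h_f = 4.8 in: the block extends into the web. Split into flange-overhang and web parts.
C_f = 0.85 f'_c (b_f − b_w) h_f = 0.85 × 3.5 × (32 − 14.4) × 4.8 = 251.3 kips.
Remaining web compression depth: a_w = (T − C_f)/(0.85 f'_c b_w) = (550.2 − 251.3)/(0.85 × 3.5 × 14.4) = 6.977 in.
M_n = C_f(d − h_f/2) + (T − C_f)(d − a_w/2) = 251.3 × (33 − 2.4) + 298.9 × (33 − 3.4885) = 7689.8 + 8821.0 = 16510.8 kip·in.
M_n = 16510.8/12 = 1375.90 kip·ft.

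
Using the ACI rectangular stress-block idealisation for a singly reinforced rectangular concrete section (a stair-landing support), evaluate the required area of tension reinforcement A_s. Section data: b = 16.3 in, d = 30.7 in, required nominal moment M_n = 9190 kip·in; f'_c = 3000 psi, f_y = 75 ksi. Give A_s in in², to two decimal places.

A_s ≈ 4.62 in²

From M_n = 0.85 f'_c a b (d − a/2):
a = d − √(d² − 2M_n/(0.85 f'_c b)) = 30.7 − √(30.7² − 2 × 9190/(0.85 × 3 × 16.3)) = 8.333 in.
A_s = 0.85 f'_c a b / f_y = 0.85 × 3 × 8.333 × 16.3 / 75 = 4.618 in².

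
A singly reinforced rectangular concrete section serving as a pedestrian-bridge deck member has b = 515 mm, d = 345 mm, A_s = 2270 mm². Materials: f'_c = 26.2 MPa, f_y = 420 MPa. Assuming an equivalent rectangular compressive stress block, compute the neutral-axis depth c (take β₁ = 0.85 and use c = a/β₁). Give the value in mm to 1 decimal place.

T = A_s f_y = 2270 × 420 = 953400 N = 953.4 kN.
Setting C = 0.85 f'_c a b equal to T: a = 953400/(0.85 × 26.2 × 515) = 83.128 mm.
With β₁ = 0.85, c = a/β₁ = 83.128/0.85 = 97.8 mm.

c ≈ 97.8 mm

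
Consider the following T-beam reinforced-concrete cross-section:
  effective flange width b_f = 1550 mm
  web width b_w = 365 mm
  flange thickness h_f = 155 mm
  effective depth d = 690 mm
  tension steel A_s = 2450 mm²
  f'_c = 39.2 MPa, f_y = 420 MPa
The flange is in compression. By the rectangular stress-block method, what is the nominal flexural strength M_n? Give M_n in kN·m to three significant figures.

M_n ≈ 700 kN·m

Tension: T = A_s f_y = 2450 × 420 = 1029000 N.
Try a within the flange: a = T/(0.85 f'_c b_f) = 1029000/(0.85 × 39.2 × 1550) = 19.92 mm.
Since a = 19.92 ≤ h_f = 155 mm, the stress block lies entirely in the flange; analyse as a rectangular beam of width b_f.
M_n = T(d − a/2) = 1029000 × (690 − 9.96) = 699.76 × 10⁶ N·mm.
M_n = 699.76 kN·m.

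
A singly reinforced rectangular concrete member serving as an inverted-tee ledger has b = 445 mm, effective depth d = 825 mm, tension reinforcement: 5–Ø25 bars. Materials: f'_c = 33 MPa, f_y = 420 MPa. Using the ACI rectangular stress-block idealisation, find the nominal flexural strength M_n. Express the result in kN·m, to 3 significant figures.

A_s = 5 × 491 = 2455 mm².
T = A_s f_y = 2455 × 420 = 1031100 N = 1031.1 kN.
From C = T: a = T/(0.85 f'_c b) = 1031100/(0.85 × 33 × 445) = 82.61 mm.
M_n = T(d − a/2) = 1031.1 kN × (825 − 41.305) mm = 808.07 kN·m.

M_n ≈ 808 kN·m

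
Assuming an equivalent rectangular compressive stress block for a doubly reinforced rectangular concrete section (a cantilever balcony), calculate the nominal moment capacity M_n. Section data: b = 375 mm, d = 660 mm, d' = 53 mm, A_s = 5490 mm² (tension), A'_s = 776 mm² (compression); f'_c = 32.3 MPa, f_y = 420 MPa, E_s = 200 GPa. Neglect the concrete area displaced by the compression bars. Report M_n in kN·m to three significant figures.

M_n ≈ 1310 kN·m

Assume both tension and compression steel yield.
Net tension couple steel: A_s − A'_s = 4714 mm².
a = (A_s − A'_s) f_y / (0.85 f'_c b) = 1979880/(0.85 × 32.3 × 375) = 192.30 mm.
c = a/β₁ = 192.30/0.819 = 234.80 mm; ε'_s = 0.003(c − d')/c = 0.0023 ≥ f_y/E_s = 0.0021, so compression steel does yield.
M_n = (A_s − A'_s) f_y (d − a/2) + A'_s f_y (d − d') = [1979880 × (660 − 96.15) + 325920 × (660 − 53)] × 10⁻⁶ = 1116.36 + 197.83 = 1314.19 kN·m.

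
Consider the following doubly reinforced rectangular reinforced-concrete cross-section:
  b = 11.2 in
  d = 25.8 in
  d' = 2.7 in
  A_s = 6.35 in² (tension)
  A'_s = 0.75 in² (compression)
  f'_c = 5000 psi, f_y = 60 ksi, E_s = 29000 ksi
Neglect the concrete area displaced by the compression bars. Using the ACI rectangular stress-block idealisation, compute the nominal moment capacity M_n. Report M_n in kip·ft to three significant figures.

Assume both steels yield.
a = (A_s − A'_s) f_y/(0.85 f'_c b) = (6.35 − 0.75) × 60/(0.85 × 5 × 11.2) = 7.059 in.
c = a/β₁ = 7.059/0.8 = 8.824 in; ε'_s = 0.003(c − d')/c = 0.0021 ≥ ε_y = 0.0021, so the compression steel yields.
M_n = (A_s − A'_s) f_y (d − a/2) + A'_s f_y (d − d') = 336 × (25.8 − 3.5295) + 45 × (25.8 − 2.7) = 7482.9 + 1039.5 = 8522.4 kip·in = 8522.4/12 = 710.20 kip·ft.

M_n ≈ 710 kip·ft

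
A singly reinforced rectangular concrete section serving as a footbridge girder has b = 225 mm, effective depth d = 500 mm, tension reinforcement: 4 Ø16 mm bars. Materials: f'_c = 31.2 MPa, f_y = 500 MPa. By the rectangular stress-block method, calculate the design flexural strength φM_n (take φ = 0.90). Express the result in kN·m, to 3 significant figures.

A_s = 4 × 201 = 804 mm².
T = A_s f_y = 804 × 500 = 402000 N = 402 kN.
From C = T: a = T/(0.85 f'_c b) = 402000/(0.85 × 31.2 × 225) = 67.37 mm.
M_n = T(d − a/2) = 402 kN × (500 − 33.685) mm = 187.46 kN·m.
φM_n = 0.90 × 187.46 = 168.71 kN·m.

φM_n ≈ 169 kN·m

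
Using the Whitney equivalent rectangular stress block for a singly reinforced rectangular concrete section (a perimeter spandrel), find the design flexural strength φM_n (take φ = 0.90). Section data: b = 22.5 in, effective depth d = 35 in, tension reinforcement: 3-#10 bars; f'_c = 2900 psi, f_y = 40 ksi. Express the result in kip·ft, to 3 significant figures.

φM_n ≈ 384 kip·ft

A_s = 3 × 1.27 = 3.81 in².
T = A_s f_y = 3.81 × 40 = 152.4 kips.
a = T/(0.85 f'_c b) = 152.4/(0.85 × 2.9 × 22.5) = 2.748 in.
M_n = T(d − a/2) = 152.4 × (35 − 1.374) = 5124.6 kip·in = 5124.6/12 = 427.05 kip·ft.
φM_n = 0.90 × 427.05 = 384.35 kip·ft.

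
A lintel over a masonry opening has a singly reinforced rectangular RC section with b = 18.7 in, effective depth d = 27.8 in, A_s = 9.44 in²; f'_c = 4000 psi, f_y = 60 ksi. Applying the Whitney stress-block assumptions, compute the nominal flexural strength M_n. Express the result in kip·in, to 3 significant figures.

T = A_s f_y = 9.44 × 60 = 566.4 kips.
a = T/(0.85 f'_c b) = 566.4/(0.85 × 4 × 18.7) = 8.908 in.
M_n = T(d − a/2) = 566.4 × (27.8 − 4.454) = 13223.2 kip·in.

M_n ≈ 13200 kip·in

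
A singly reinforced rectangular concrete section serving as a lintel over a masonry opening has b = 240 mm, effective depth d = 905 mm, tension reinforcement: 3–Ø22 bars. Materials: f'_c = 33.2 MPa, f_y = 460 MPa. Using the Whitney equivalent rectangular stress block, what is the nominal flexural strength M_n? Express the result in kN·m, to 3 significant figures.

M_n ≈ 454 kN·m

A_s = 3 × 380 = 1140 mm².
T = A_s f_y = 1140 × 460 = 524400 N = 524.4 kN.
From C = T: a = T/(0.85 f'_c b) = 524400/(0.85 × 33.2 × 240) = 77.43 mm.
M_n = T(d − a/2) = 524.4 kN × (905 − 38.715) mm = 454.28 kN·m.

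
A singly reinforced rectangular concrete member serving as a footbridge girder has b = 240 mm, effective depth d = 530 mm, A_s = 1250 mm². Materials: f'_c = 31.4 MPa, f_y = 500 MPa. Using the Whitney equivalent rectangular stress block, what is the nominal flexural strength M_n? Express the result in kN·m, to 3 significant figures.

T = A_s f_y = 1250 × 500 = 625000 N = 625 kN.
From C = T: a = T/(0.85 f'_c b) = 625000/(0.85 × 31.4 × 240) = 97.57 mm.
M_n = T(d − a/2) = 625 kN × (530 − 48.785) mm = 300.76 kN·m.

M_n ≈ 301 kN·m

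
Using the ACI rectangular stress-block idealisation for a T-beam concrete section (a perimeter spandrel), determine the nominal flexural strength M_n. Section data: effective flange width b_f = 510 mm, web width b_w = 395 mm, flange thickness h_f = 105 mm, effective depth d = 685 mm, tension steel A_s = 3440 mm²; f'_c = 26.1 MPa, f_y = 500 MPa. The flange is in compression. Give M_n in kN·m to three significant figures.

M_n ≈ 1040 kN·m

Tension: T = A_s f_y = 3440 × 500 = 1720000 N.
Try a within the flange: a = T/(0.85 f'_c b_f) = 1720000/(0.85 × 26.1 × 510) = 152.02 mm.
a = 152.02 > h_f = 105 mm: the block extends into the web. Split into flange-overhang and web parts.
C_f = 0.85 f'_c (b_f − b_w) h_f = 0.85 × 26.1 × (510 − 395) × 105 = 267884 N.
Remaining web compression depth: a_w = (T − C_f)/(0.85 f'_c b_w) = (1720000 − 267884)/(0.85 × 26.1 × 395) = 165.71 mm.
M_n = C_f(d − h_f/2) + (T − C_f)(d − a_w/2) = 267884 × (685 − 52.5) + 1452116 × (685 − 82.855) = 169.44 + 874.38 = 1043.82 × 10⁶ N·mm.
M_n = 1043.82 kN·m.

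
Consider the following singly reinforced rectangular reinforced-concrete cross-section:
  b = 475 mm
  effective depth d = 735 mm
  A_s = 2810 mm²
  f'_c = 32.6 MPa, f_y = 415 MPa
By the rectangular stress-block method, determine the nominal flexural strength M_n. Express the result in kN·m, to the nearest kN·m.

M_n ≈ 805 kN·m

T = A_s f_y = 2810 × 415 = 1166150 N = 1166.15 kN.
From C = T: a = T/(0.85 f'_c b) = 1166150/(0.85 × 32.6 × 475) = 88.60 mm.
M_n = T(d − a/2) = 1166.15 kN × (735 − 44.3) mm = 805.46 kN·m.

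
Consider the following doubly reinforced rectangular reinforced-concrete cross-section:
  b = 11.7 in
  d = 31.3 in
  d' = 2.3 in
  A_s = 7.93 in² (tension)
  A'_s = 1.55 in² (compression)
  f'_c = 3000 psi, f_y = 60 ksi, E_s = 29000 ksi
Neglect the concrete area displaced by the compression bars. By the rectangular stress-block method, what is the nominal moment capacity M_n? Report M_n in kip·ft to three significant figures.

Assume both steels yield.
a = (A_s − A'_s) f_y/(0.85 f'_c b) = (7.93 − 1.55) × 60/(0.85 × 3 × 11.7) = 12.831 in.
c = a/β₁ = 12.831/0.85 = 15.095 in; ε'_s = 0.003(c − d')/c = 0.0025 ≥ ε_y = 0.0021, so the compression steel yields.
M_n = (A_s − A'_s) f_y (d − a/2) + A'_s f_y (d − d') = 382.8 × (31.3 − 6.4155) + 93 × (31.3 − 2.3) = 9525.8 + 2697.0 = 12222.8 kip·in = 12222.8/12 = 1018.57 kip·ft.

M_n ≈ 1020 kip·ft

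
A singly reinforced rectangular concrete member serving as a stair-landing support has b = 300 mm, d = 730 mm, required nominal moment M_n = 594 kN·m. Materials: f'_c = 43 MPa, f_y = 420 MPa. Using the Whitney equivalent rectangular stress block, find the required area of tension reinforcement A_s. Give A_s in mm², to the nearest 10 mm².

A_s ≈ 2050 mm²

With M_n = 0.85 f'_c a b (d − a/2), solve the quadratic for a:
a = d − √(d² − 2M_n/(0.85 f'_c b)) = 730 − √(730² − 2 × 594×10⁶/(0.85 × 43 × 300)) = 78.42 mm.
A_s = 0.85 f'_c a b / f_y = 0.85 × 43 × 78.42 × 300 / 420 = 2047.3 mm².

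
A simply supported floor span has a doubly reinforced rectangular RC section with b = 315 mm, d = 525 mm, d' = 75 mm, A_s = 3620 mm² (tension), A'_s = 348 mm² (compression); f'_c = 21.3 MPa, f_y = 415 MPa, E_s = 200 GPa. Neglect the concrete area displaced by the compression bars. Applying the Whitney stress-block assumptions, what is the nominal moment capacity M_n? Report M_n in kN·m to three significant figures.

M_n ≈ 616 kN·m

Assume both tension and compression steel yield.
Net tension couple steel: A_s − A'_s = 3272 mm².
a = (A_s − A'_s) f_y / (0.85 f'_c b) = 1357880/(0.85 × 21.3 × 315) = 238.10 mm.
c = a/β₁ = 238.10/0.85 = 280.12 mm; ε'_s = 0.003(c − d')/c = 0.0022 ≥ f_y/E_s = 0.0021, so compression steel does yield.
M_n = (A_s − A'_s) f_y (d − a/2) + A'_s f_y (d − d') = [1357880 × (525 − 119.05) + 144420 × (525 − 75)] × 10⁻⁶ = 551.23 + 64.99 = 616.22 kN·m.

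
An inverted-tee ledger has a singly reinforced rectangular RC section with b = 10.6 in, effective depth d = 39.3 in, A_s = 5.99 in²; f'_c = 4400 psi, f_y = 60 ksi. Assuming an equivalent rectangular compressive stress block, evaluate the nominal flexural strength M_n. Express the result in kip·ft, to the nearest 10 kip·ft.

T = A_s f_y = 5.99 × 60 = 359.4 kips.
a = T/(0.85 f'_c b) = 359.4/(0.85 × 4.4 × 10.6) = 9.066 in.
M_n = T(d − a/2) = 359.4 × (39.3 − 4.533) = 12495.3 kip·in = 12495.3/12 = 1041.28 kip·ft.

M_n ≈ 1040 kip·ft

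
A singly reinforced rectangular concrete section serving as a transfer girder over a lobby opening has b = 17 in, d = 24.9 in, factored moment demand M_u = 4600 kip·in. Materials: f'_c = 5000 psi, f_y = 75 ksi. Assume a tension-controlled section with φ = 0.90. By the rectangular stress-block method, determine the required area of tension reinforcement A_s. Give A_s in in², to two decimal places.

M_n = M_u/φ = 4600/0.90 = 5111.11 kip·in.
From M_n = 0.85 f'_c a b (d − a/2):
a = d − √(d² − 2M_n/(0.85 f'_c b)) = 24.9 − √(24.9² − 2 × 5111.11/(0.85 × 5 × 17)) = 3.025 in.
A_s = 0.85 f'_c a b / f_y = 0.85 × 5 × 3.025 × 17 / 75 = 2.914 in².

A_s ≈ 2.91 in²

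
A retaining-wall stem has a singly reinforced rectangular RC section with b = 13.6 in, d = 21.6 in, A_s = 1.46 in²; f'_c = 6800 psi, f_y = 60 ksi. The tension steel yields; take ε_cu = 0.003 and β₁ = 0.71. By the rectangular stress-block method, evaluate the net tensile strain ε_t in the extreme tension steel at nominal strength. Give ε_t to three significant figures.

ε_t ≈ 0.0383

a = A_s f_y/(0.85 f'_c b) = 1.114 in.
β₁ = 0.71, so c = a/β₁ = 1.114/0.71 = 1.569 in.
From the linear strain diagram with ε_cu = 0.003: ε_t = 0.003 (d − c)/c = 0.003 × (21.6 − 1.569)/1.569 = 0.0383.
Since ε_t ≥ 0.005, the section is tension-controlled.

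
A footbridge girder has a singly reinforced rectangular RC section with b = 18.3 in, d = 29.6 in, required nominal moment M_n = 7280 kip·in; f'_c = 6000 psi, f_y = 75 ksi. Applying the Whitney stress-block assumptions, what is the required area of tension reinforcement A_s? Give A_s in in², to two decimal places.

From M_n = 0.85 f'_c a b (d − a/2):
a = d − √(d² − 2M_n/(0.85 f'_c b)) = 29.6 − √(29.6² − 2 × 7280/(0.85 × 6 × 18.3)) = 2.764 in.
A_s = 0.85 f'_c a b / f_y = 0.85 × 6 × 2.764 × 18.3 / 75 = 3.440 in².

A_s ≈ 3.44 in²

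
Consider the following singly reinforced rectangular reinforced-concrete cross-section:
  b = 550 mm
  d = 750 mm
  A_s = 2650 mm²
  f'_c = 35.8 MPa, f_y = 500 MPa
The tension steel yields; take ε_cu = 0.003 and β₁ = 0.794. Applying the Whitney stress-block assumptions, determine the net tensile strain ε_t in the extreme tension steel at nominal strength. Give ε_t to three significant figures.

a = A_s f_y/(0.85 f'_c b) = 79.17 mm.
β₁ = 0.794, so c = a/β₁ = 79.17/0.794 = 99.71 mm.
From the linear strain diagram with ε_cu = 0.003: ε_t = 0.003 (d − c)/c = 0.003 × (750 − 99.71)/99.71 = 0.0196.
Since ε_t ≥ 0.005, the section is tension-controlled.

ε_t ≈ 0.0196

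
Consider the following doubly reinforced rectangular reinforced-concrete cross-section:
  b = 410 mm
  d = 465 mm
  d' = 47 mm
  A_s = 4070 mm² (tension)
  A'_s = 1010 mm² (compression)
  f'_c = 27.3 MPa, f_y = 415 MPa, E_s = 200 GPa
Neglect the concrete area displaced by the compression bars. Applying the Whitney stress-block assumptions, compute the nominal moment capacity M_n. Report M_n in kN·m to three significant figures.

M_n ≈ 681 kN·m

Assume both tension and compression steel yield.
Net tension couple steel: A_s − A'_s = 3060 mm².
a = (A_s − A'_s) f_y / (0.85 f'_c b) = 1269900/(0.85 × 27.3 × 410) = 133.48 mm.
c = a/β₁ = 133.48/0.85 = 157.04 mm; ε'_s = 0.003(c − d')/c = 0.0021 ≥ f_y/E_s = 0.0021, so compression steel does yield.
M_n = (A_s − A'_s) f_y (d − a/2) + A'_s f_y (d − d') = [1269900 × (465 − 66.74) + 419150 × (465 − 47)] × 10⁻⁶ = 505.75 + 175.20 = 680.95 kN·m.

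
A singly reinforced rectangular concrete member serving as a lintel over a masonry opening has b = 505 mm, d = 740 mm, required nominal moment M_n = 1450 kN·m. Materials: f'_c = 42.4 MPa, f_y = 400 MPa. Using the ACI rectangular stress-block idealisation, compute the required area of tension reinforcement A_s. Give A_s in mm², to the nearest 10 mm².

A_s ≈ 5320 mm²

With M_n = 0.85 f'_c a b (d − a/2), solve the quadratic for a:
a = d − √(d² − 2M_n/(0.85 f'_c b)) = 740 − √(740² − 2 × 1450×10⁶/(0.85 × 42.4 × 505)) = 116.89 mm.
A_s = 0.85 f'_c a b / f_y = 0.85 × 42.4 × 116.89 × 505 / 400 = 5318.6 mm².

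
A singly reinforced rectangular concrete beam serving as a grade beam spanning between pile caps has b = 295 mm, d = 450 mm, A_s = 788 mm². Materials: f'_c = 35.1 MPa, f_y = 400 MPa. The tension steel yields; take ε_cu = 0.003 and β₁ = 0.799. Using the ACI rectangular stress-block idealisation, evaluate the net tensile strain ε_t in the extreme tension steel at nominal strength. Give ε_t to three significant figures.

ε_t ≈ 0.0271

a = A_s f_y/(0.85 f'_c b) = 35.81 mm.
β₁ = 0.799, so c = a/β₁ = 35.81/0.799 = 44.82 mm.
From the linear strain diagram with ε_cu = 0.003: ε_t = 0.003 (d − c)/c = 0.003 × (450 − 44.82)/44.82 = 0.0271.
Since ε_t ≥ 0.005, the section is tension-controlled.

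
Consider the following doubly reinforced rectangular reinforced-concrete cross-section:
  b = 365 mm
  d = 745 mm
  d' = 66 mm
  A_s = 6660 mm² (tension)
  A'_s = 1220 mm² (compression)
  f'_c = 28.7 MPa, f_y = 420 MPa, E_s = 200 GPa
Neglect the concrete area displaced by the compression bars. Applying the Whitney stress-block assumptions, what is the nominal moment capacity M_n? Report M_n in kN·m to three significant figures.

Assume both tension and compression steel yield.
Net tension couple steel: A_s − A'_s = 5440 mm².
a = (A_s − A'_s) f_y / (0.85 f'_c b) = 2284800/(0.85 × 28.7 × 365) = 256.60 mm.
c = a/β₁ = 256.60/0.845 = 303.67 mm; ε'_s = 0.003(c − d')/c = 0.0023 ≥ f_y/E_s = 0.0021, so compression steel does yield.
M_n = (A_s − A'_s) f_y (d − a/2) + A'_s f_y (d − d') = [2284800 × (745 − 128.3) + 512400 × (745 − 66)] × 10⁻⁶ = 1409.04 + 347.92 = 1756.96 kN·m.

M_n ≈ 1760 kN·m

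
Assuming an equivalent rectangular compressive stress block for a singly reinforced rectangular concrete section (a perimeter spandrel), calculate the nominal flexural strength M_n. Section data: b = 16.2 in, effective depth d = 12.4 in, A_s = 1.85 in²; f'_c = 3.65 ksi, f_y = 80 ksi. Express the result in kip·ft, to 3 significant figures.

M_n ≈ 135 kip·ft

T = A_s f_y = 1.85 × 80 = 148 kips.
a = T/(0.85 f'_c b) = 148/(0.85 × 3.65 × 16.2) = 2.945 in.
M_n = T(d − a/2) = 148 × (12.4 − 1.4725) = 1617.3 kip·in = 1617.3/12 = 134.78 kip·ft.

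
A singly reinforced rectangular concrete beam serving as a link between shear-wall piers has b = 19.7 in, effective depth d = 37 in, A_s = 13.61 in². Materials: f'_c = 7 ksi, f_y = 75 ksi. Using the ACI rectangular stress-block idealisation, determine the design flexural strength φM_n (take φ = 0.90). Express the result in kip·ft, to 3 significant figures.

φM_n ≈ 2500 kip·ft

T = A_s f_y = 13.61 × 75 = 1020.75 kips.
a = T/(0.85 f'_c b) = 1020.75/(0.85 × 7 × 19.7) = 8.708 in.
M_n = T(d − a/2) = 1020.75 × (37 − 4.354) = 33323.4 kip·in = 33323.4/12 = 2776.95 kip·ft.
φM_n = 0.90 × 2776.95 = 2499.26 kip·ft.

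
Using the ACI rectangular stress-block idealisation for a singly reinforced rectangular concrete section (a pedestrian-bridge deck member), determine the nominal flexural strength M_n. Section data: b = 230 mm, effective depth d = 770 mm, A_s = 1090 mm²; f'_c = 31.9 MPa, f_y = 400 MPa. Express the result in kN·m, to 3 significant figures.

T = A_s f_y = 1090 × 400 = 436000 N = 436 kN.
From C = T: a = T/(0.85 f'_c b) = 436000/(0.85 × 31.9 × 230) = 69.91 mm.
M_n = T(d − a/2) = 436 kN × (770 − 34.955) mm = 320.48 kN·m.

M_n ≈ 320 kN·m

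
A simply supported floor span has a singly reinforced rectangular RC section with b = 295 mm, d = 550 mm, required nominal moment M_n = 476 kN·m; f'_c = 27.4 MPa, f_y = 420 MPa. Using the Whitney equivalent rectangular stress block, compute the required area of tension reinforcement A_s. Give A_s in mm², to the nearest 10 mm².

A_s ≈ 2370 mm²

With M_n = 0.85 f'_c a b (d − a/2), solve the quadratic for a:
a = d − √(d² − 2M_n/(0.85 f'_c b)) = 550 − √(550² − 2 × 476×10⁶/(0.85 × 27.4 × 295)) = 145.11 mm.
A_s = 0.85 f'_c a b / f_y = 0.85 × 27.4 × 145.11 × 295 / 420 = 2373.8 mm².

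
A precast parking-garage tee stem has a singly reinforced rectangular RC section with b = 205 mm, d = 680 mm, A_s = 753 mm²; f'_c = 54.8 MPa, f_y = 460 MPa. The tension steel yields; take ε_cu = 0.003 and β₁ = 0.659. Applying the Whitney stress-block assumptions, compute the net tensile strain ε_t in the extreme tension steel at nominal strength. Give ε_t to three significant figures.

ε_t ≈ 0.0341

a = A_s f_y/(0.85 f'_c b) = 36.27 mm.
β₁ = 0.659, so c = a/β₁ = 36.27/0.659 = 55.04 mm.
From the linear strain diagram with ε_cu = 0.003: ε_t = 0.003 (d − c)/c = 0.003 × (680 − 55.04)/55.04 = 0.0341.
Since ε_t ≥ 0.005, the section is tension-controlled.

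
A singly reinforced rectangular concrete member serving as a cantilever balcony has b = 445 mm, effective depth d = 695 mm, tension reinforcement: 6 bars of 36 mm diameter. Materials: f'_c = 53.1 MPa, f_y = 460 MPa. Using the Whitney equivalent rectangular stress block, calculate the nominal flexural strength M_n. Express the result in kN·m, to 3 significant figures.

M_n ≈ 1760 kN·m

A_s = 6 × 1018 = 6108 mm².
T = A_s f_y = 6108 × 460 = 2809680 N = 2809.68 kN.
From C = T: a = T/(0.85 f'_c b) = 2809680/(0.85 × 53.1 × 445) = 139.89 mm.
M_n = T(d − a/2) = 2809.68 kN × (695 − 69.945) mm = 1756.20 kN·m.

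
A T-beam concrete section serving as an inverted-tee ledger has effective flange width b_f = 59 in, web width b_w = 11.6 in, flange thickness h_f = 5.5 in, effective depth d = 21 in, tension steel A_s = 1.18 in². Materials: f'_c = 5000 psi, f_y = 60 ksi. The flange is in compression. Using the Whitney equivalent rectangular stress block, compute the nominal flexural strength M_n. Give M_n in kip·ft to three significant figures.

M_n ≈ 123 kip·ft

Tension: T = A_s f_y = 1.18 × 60 = 70.8 kips.
Try a within the flange: a = T/(0.85 f'_c b_f) = 70.8/(0.85 × 5 × 59) = 0.282 in.
Since a = 0.282 ≤ h_f = 5.5 in, the stress block lies entirely in the flange; analyse as a rectangular beam of width b_f.
M_n = T(d − a/2) = 70.8 × (21 − 0.141) = 1476.8 kip·in.
M_n = 1476.8/12 = 123.07 kip·ft.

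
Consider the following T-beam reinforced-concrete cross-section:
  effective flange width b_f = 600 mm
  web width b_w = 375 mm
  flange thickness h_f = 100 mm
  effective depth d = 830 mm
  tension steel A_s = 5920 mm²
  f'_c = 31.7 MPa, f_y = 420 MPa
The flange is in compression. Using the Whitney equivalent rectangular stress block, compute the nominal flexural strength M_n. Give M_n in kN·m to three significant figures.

M_n ≈ 1860 kN·m

Tension: T = A_s f_y = 5920 × 420 = 2486400 N.
Try a within the flange: a = T/(0.85 f'_c b_f) = 2486400/(0.85 × 31.7 × 600) = 153.79 mm.
a = 153.79 > h_f = 100 mm: the block extends into the web. Split into flange-overhang and web parts.
C_f = 0.85 f'_c (b_f − b_w) h_f = 0.85 × 31.7 × (600 − 375) × 100 = 606263 N.
Remaining web compression depth: a_w = (T − C_f)/(0.85 f'_c b_w) = (2486400 − 606263)/(0.85 × 31.7 × 375) = 186.07 mm.
M_n = C_f(d − h_f/2) + (T − C_f)(d − a_w/2) = 606263 × (830 − 50) + 1880137 × (830 − 93.035) = 472.89 + 1385.60 = 1858.49 × 10⁶ N·mm.
M_n = 1858.49 kN·m.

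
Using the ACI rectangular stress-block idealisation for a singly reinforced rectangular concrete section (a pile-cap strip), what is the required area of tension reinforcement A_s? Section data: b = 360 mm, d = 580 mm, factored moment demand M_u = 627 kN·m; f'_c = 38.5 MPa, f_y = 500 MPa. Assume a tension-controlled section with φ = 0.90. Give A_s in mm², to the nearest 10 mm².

M_n = M_u/φ = 627/0.90 = 696.667 kN·m.
With M_n = 0.85 f'_c a b (d − a/2), solve the quadratic for a:
a = d − √(d² − 2M_n/(0.85 f'_c b)) = 580 − √(580² − 2 × 696.667×10⁶/(0.85 × 38.5 × 360)) = 112.96 mm.
A_s = 0.85 f'_c a b / f_y = 0.85 × 38.5 × 112.96 × 360 / 500 = 2661.6 mm².

A_s ≈ 2660 mm²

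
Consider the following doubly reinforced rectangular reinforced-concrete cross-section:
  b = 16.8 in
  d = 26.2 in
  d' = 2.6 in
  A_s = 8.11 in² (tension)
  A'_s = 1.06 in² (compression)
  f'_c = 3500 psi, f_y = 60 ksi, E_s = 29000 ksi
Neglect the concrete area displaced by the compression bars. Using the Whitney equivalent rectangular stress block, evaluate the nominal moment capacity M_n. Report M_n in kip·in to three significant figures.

M_n ≈ 10800 kip·in

Assume both steels yield.
a = (A_s − A'_s) f_y/(0.85 f'_c b) = (8.11 − 1.06) × 60/(0.85 × 3.5 × 16.8) = 8.463 in.
c = a/β₁ = 8.463/0.85 = 9.956 in; ε'_s = 0.003(c − d')/c = 0.0022 ≥ ε_y = 0.0021, so the compression steel yields.
M_n = (A_s − A'_s) f_y (d − a/2) + A'_s f_y (d − d') = 423 × (26.2 − 4.2315) + 63.6 × (26.2 − 2.6) = 9292.7 + 1501.0 = 10793.7 kip·in.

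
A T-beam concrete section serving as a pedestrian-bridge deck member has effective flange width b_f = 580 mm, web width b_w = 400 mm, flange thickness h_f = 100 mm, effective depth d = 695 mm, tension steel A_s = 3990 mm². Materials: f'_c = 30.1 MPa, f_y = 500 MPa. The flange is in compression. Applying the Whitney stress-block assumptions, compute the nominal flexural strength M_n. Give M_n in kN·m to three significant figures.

M_n ≈ 1250 kN·m

Tension: T = A_s f_y = 3990 × 500 = 1995000 N.
Try a within the flange: a = T/(0.85 f'_c b_f) = 1995000/(0.85 × 30.1 × 580) = 134.44 mm.
a = 134.44 > h_f = 100 mm: the block extends into the web. Split into flange-overhang and web parts.
C_f = 0.85 f'_c (b_f − b_w) h_f = 0.85 × 30.1 × (580 − 400) × 100 = 460530 N.
Remaining web compression depth: a_w = (T − C_f)/(0.85 f'_c b_w) = (1995000 − 460530)/(0.85 × 30.1 × 400) = 149.94 mm.
M_n = C_f(d − h_f/2) + (T − C_f)(d − a_w/2) = 460530 × (695 − 50) + 1534470 × (695 − 74.97) = 297.04 + 951.42 = 1248.46 × 10⁶ N·mm.
M_n = 1248.46 kN·m.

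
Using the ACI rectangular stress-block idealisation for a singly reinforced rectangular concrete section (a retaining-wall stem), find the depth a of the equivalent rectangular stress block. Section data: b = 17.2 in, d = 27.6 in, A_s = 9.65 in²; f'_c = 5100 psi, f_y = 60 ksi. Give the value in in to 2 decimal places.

a ≈ 7.77 in

T = A_s f_y = 9.65 × 60 = 579 kips.
a = T/(0.85 f'_c b) = 579/(0.85 × 5.1 × 17.2) = 7.77 in.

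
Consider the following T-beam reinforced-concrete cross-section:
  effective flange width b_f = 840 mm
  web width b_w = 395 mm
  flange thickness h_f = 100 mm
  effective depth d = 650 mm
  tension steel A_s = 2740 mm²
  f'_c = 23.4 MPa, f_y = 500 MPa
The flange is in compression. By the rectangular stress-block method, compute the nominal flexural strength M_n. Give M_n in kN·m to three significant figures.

Tension: T = A_s f_y = 2740 × 500 = 1370000 N.
Try a within the flange: a = T/(0.85 f'_c b_f) = 1370000/(0.85 × 23.4 × 840) = 82.00 mm.
Since a = 82.00 ≤ h_f = 100 mm, the stress block lies entirely in the flange; analyse as a rectangular beam of width b_f.
M_n = T(d − a/2) = 1370000 × (650 − 41) = 834.33 × 10⁶ N·mm.
M_n = 834.33 kN·m.

M_n ≈ 834 kN·m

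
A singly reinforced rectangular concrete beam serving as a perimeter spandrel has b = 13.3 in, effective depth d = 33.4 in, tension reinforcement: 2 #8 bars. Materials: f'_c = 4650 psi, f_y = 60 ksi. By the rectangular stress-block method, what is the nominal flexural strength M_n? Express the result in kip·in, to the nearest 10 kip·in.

M_n ≈ 3080 kip·in

A_s = 2 × 0.79 = 1.58 in².
T = A_s f_y = 1.58 × 60 = 94.8 kips.
a = T/(0.85 f'_c b) = 94.8/(0.85 × 4.65 × 13.3) = 1.803 in.
M_n = T(d − a/2) = 94.8 × (33.4 − 0.9015) = 3080.9 kip·in.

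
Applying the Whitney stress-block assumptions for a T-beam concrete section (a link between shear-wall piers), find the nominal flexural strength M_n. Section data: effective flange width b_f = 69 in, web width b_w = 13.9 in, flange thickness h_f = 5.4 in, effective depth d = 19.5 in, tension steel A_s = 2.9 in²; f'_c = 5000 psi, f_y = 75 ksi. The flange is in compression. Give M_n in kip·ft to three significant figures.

Tension: T = A_s f_y = 2.9 × 75 = 217.5 kips.
Try a within the flange: a = T/(0.85 f'_c b_f) = 217.5/(0.85 × 5 × 69) = 0.742 in.
Since a = 0.742 ≤ h_f = 5.4 in, the stress block lies entirely in the flange; analyse as a rectangular beam of width b_f.
M_n = T(d − a/2) = 217.5 × (19.5 − 0.371) = 4160.6 kip·in.
M_n = 4160.6/12 = 346.72 kip·ft.

M_n ≈ 347 kip·ft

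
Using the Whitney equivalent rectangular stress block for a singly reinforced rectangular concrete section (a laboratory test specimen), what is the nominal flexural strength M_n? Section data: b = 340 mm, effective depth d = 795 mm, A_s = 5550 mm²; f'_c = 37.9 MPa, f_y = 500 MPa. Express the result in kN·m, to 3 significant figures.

T = A_s f_y = 5550 × 500 = 2775000 N = 2775 kN.
From C = T: a = T/(0.85 f'_c b) = 2775000/(0.85 × 37.9 × 340) = 253.35 mm.
M_n = T(d − a/2) = 2775 kN × (795 − 126.675) mm = 1854.60 kN·m.

M_n ≈ 1850 kN·m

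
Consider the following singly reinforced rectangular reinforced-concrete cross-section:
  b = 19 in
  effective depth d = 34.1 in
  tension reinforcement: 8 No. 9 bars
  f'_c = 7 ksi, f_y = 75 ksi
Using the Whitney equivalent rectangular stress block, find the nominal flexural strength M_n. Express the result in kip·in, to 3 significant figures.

A_s = 8 × 1 = 8 in².
T = A_s f_y = 8 × 75 = 600 kips.
a = T/(0.85 f'_c b) = 600/(0.85 × 7 × 19) = 5.307 in.
M_n = T(d − a/2) = 600 × (34.1 − 2.6535) = 18867.9 kip·in.

M_n ≈ 18900 kip·in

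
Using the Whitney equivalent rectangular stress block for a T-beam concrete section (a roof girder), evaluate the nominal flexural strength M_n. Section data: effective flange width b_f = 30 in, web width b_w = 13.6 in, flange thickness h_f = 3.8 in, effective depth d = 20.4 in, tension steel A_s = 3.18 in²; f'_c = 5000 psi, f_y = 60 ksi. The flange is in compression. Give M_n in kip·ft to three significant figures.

M_n ≈ 312 kip·ft

Tension: T = A_s f_y = 3.18 × 60 = 190.8 kips.
Try a within the flange: a = T/(0.85 f'_c b_f) = 190.8/(0.85 × 5 × 30) = 1.496 in.
Since a = 1.496 ≤ h_f = 3.8 in, the stress block lies entirely in the flange; analyse as a rectangular beam of width b_f.
M_n = T(d − a/2) = 190.8 × (20.4 − 0.748) = 3749.6 kip·in.
M_n = 3749.6/12 = 312.47 kip·ft.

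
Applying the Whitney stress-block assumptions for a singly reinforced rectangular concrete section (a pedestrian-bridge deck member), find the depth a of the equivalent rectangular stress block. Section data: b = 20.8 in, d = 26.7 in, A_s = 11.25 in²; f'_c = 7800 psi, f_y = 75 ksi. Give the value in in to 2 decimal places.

a ≈ 6.12 in

T = A_s f_y = 11.25 × 75 = 843.75 kips.
a = T/(0.85 f'_c b) = 843.75/(0.85 × 7.8 × 20.8) = 6.12 in.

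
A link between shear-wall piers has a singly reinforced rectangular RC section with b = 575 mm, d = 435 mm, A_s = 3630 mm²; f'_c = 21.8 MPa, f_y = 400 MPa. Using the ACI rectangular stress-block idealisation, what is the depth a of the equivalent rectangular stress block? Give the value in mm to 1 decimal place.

a ≈ 136.3 mm

T = A_s f_y = 3630 × 400 = 1452000 N = 1452 kN.
Setting C = 0.85 f'_c a b equal to T: a = 1452000/(0.85 × 21.8 × 575) = 136.3 mm.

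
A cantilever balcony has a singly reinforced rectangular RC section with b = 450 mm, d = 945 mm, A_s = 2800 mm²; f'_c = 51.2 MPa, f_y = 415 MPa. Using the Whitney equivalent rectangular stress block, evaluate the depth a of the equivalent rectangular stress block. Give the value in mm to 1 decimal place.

a ≈ 59.3 mm

T = A_s f_y = 2800 × 415 = 1162000 N = 1162 kN.
Setting C = 0.85 f'_c a b equal to T: a = 1162000/(0.85 × 51.2 × 450) = 59.3 mm.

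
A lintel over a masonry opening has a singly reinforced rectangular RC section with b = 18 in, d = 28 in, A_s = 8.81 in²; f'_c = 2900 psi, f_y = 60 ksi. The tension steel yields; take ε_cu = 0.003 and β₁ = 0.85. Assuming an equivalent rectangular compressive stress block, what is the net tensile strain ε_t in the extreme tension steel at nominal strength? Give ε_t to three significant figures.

a = A_s f_y/(0.85 f'_c b) = 11.913 in.
β₁ = 0.85, so c = a/β₁ = 11.913/0.85 = 14.015 in.
From the linear strain diagram with ε_cu = 0.003: ε_t = 0.003 (d − c)/c = 0.003 × (28 − 14.015)/14.015 = 0.00299.
ε_t < 0.004 — the section is over-reinforced for flexure under ACI limits.

ε_t ≈ 0.00299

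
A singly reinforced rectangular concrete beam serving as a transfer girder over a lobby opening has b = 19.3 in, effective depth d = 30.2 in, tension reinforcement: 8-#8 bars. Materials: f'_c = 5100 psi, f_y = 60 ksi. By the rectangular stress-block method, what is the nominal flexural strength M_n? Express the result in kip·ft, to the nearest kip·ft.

M_n ≈ 883 kip·ft

A_s = 8 × 0.79 = 6.32 in².
T = A_s f_y = 6.32 × 60 = 379.2 kips.
a = T/(0.85 f'_c b) = 379.2/(0.85 × 5.1 × 19.3) = 4.532 in.
M_n = T(d − a/2) = 379.2 × (30.2 − 2.266) = 10592.6 kip·in = 10592.6/12 = 882.72 kip·ft.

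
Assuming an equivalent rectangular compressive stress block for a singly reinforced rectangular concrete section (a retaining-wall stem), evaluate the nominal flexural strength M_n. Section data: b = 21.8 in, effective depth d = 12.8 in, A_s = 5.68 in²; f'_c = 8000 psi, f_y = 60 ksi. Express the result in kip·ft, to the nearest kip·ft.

T = A_s f_y = 5.68 × 60 = 340.8 kips.
a = T/(0.85 f'_c b) = 340.8/(0.85 × 8 × 21.8) = 2.299 in.
M_n = T(d − a/2) = 340.8 × (12.8 − 1.1495) = 3970.5 kip·in = 3970.5/12 = 330.88 kip·ft.

M_n ≈ 331 kip·ft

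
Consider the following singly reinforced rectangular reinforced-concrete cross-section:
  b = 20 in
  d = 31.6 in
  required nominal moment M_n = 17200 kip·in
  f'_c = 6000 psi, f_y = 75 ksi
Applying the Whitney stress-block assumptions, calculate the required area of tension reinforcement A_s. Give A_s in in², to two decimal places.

A_s ≈ 8.00 in²

From M_n = 0.85 f'_c a b (d − a/2):
a = d − √(d² − 2M_n/(0.85 f'_c b)) = 31.6 − √(31.6² − 2 × 17200/(0.85 × 6 × 20)) = 5.884 in.
A_s = 0.85 f'_c a b / f_y = 0.85 × 6 × 5.884 × 20 / 75 = 8.002 in².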